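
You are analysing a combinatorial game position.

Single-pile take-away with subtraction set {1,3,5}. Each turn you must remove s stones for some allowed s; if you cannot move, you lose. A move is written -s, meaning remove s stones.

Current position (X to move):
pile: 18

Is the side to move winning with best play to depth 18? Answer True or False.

X winning at [18]: False

p1 X@[18]: -1[17]-1* -3[15]-1 -5[13]-1
p2 O@[17]: -1[16]+1* -3[14]+1 -5[12]+1
p3 X@[16]: -1[15]-1* -3[13]-1 -5[11]-1
p4 O@[15]: -1[14]+1* -3[12]+1 -5[10]+1
p5 X@[14]: -1[13]-1* -3[11]-1 -5[9]-1
p6 O@[13]: -1[12]+1* -3[10]+1 -5[8]+1
p7 X@[12]: -1[11]-1* -3[9]-1 -5[7]-1
p8 O@[11]: -1[10]+1* -3[8]+1 -5[6]+1
p9 X@[10]: -1[9]-1* -3[7]-1 -5[5]-1
p10 O@[9]: -1[8]+1* -3[6]+1 -5[4]+1
p11 X@[8]: -1[7]-1* -3[5]-1 -5[3]-1
p12 O@[7]: -1[6]+1* -3[4]+1 -5[2]+1
p13 X@[6]: -1[5]-1* -3[3]-1 -5[1]-1
p14 O@[5]: -1[4]+1* -3[2]+1 -5[0]+1
p15 X@[4]: -1[3]-1* -3[1]-1
p16 O@[3]: -1[2]+1* -3[0]+1
p17 X@[2]: -1[1]-1*
p18 O@[1]: -1[0]+1*
p19 X@[0] terminal -1; root [18] d18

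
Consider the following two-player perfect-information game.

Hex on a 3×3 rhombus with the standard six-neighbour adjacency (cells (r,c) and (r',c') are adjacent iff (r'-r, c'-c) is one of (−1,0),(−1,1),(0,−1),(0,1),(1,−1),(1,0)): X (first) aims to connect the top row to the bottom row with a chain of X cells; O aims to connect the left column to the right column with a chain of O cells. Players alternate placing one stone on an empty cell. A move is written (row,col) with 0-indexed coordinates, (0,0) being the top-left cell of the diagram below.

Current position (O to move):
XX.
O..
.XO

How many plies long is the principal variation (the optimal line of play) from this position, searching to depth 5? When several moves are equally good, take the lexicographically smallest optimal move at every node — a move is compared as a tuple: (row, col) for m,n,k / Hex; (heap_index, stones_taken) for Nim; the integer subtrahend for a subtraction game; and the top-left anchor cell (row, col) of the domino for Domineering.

p1 O@[XX./O../.XO]: (0,2)[XXO/O../.XO]-1 (1,1)[XX./OO./.XO]+1* (1,2)[XX./O.O/.XO]-1 (2,0)[XX./O../OXO]-1
p2 X@[XX./OO./.XO]: (0,2)[XXX/OO./.XO]-1* (1,2)[XX./OOX/.XO]-1 (2,0)[XX./OO./XXO]-1
p3 O@[XXX/OO./.XO]: (1,2)[XXX/OOO/.XO]+1* (2,0)[XXX/OO./OXO]-1
p4 X@[XXX/OOO/.XO] terminal -1; root [XX./O../.XO] d5

PV length from [XX./O../.XO]: 3 plies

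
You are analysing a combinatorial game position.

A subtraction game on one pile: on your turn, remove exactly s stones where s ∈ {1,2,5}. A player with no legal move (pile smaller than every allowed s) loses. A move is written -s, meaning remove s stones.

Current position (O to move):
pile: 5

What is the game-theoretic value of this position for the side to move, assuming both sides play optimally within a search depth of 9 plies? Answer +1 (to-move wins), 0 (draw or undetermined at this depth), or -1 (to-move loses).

value(5, O) = +1

[5] O move#1: -1:-1/4, -2:+1/3*, -5:+1/0
[3] X move#2: -1:-1/2*, -2:-1/1
[2] O move#3: -1:-1/1, -2:+1/0*
[0] end (terminal -1, X#4); searched 5 to 9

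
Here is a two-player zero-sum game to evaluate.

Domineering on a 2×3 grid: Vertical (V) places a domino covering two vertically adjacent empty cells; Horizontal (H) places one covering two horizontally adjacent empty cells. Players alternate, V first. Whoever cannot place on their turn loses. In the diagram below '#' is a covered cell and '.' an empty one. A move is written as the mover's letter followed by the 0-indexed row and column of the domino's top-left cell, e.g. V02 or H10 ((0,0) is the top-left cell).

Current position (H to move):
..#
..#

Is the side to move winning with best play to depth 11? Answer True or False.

H winning at [..#/..#]: True

p1 H@[..#/..#]: H00[###/..#]+1* H10[..#/###]+1
p2 V@[###/..#] terminal -1; root [..#/..#] d11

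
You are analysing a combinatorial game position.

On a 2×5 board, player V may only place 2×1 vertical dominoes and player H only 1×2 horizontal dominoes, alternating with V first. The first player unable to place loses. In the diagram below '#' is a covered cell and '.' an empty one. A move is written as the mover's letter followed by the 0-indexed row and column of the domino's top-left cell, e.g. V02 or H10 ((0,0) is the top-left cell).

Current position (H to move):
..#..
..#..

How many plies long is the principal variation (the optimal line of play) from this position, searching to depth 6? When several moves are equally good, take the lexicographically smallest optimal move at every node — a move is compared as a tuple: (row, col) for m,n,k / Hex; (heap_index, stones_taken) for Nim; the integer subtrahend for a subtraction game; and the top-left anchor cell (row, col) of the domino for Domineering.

PV length from [..#../..#..]: 4 plies

p1 H@[..#../..#..]: H00[###../..#..]-1* H03[..###/..#..]-1 H10[..#../###..]-1 H13[..#../..###]-1
p2 V@[###../..#..]: V03[####./..##.]+1* V04[###.#/..#.#]+1
p3 H@[####./..##.]: H10[####./####.]-1*
p4 V@[####./####.]: V04[#####/#####]+1*
p5 H@[#####/#####] terminal -1; root [..#../..#..] d6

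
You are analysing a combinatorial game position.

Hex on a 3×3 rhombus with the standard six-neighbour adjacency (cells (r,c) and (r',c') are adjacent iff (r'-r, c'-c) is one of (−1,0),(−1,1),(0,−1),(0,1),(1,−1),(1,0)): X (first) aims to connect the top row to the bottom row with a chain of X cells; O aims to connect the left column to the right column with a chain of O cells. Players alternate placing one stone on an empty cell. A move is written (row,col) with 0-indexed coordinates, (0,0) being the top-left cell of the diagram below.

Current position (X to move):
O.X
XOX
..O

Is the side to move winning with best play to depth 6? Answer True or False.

p1 X@[O.X/XOX/..O]: (0,1)[OXX/XOX/..O]+1* (2,0)[O.X/XOX/X.O]+1 (2,1)[O.X/XOX/.XO]+1
p2 O@[OXX/XOX/..O]: (2,0)[OXX/XOX/O.O]-1* (2,1)[OXX/XOX/.OO]-1
p3 X@[OXX/XOX/O.O]: (2,1)[OXX/XOX/OXO]+1*
p4 O@[OXX/XOX/OXO] terminal -1; root [O.X/XOX/..O] d6

X winning at [O.X/XOX/..O]: True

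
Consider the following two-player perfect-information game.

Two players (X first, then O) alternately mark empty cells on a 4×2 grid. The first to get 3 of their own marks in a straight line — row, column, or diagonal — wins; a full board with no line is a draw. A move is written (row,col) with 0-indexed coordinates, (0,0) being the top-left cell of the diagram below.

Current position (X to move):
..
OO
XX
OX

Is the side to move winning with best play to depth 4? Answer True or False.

ply 1, X at ../OO/XX/OX | (0,0)=+0→X./OO/XX/OX*; (0,1)=+0→.X/OO/XX/OX
ply 2, O at X./OO/XX/OX | (0,1)=+0→XO/OO/XX/OX*
ply 3: XO/OO/XX/OX is terminal +0 (X); from ../OO/XX/OX depth 4

X winning at [../OO/XX/OX]: False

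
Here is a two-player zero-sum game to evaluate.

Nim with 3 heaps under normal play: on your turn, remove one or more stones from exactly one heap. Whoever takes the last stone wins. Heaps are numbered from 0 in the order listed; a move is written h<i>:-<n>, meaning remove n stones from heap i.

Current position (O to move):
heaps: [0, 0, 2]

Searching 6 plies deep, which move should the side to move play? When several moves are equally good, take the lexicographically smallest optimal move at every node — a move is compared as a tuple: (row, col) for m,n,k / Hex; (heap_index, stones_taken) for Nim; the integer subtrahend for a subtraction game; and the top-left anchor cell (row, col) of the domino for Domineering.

O's best at [(0,0,2)]: h2:-2

p1 O@[(0,0,2)]: h2:-1[(0,0,1)]-1 h2:-2[(0,0,0)]+1*
p2 X@[(0,0,0)] terminal -1; root [(0,0,2)] d6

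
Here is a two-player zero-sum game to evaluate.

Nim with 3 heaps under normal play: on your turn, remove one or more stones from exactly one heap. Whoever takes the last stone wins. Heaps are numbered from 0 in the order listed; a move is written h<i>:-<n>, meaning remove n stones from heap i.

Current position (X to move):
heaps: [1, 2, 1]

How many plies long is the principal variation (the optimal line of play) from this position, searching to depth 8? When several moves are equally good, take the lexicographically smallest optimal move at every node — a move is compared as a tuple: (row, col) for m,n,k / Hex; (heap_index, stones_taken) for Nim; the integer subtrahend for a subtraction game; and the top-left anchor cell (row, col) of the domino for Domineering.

PV length from [(1,2,1)]: 3 plies

[(1,2,1)] X move#1: h0:-1:-1/(0,2,1), h1:-1:-1/(1,1,1), h1:-2:+1/(1,0,1)*, h2:-1:-1/(1,2,0)
[(1,0,1)] O move#2: h0:-1:-1/(0,0,1)*, h2:-1:-1/(1,0,0)
[(0,0,1)] X move#3: h2:-1:+1/(0,0,0)*
[(0,0,0)] end (terminal -1, O#4); searched (1,2,1) to 8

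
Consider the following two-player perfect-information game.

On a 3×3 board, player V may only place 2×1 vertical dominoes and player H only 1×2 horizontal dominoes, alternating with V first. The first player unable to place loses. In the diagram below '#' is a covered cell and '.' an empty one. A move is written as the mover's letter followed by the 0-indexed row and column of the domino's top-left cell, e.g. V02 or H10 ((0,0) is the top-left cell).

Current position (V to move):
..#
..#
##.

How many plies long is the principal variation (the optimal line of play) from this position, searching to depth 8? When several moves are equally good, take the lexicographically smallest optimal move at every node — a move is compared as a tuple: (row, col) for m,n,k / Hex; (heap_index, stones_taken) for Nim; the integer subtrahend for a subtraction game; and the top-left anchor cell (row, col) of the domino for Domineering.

PV length from [..#/..#/##.]: 1 ply

ply 1, V at ..#/..#/##. | V00=+1→#.#/#.#/##.*; V01=+1→.##/.##/##.
ply 2: #.#/#.#/##. is terminal -1 (H); from ..#/..#/##. depth 8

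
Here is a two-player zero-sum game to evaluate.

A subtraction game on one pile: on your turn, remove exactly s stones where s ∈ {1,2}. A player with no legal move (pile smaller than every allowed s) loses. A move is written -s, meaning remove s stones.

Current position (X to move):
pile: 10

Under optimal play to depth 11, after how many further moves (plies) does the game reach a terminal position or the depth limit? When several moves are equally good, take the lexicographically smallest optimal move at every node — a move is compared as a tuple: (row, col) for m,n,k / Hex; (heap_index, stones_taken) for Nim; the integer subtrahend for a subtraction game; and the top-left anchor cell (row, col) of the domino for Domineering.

[10] X move#1: -1:+1/9*, -2:-1/8
[9] O move#2: -1:-1/8*, -2:-1/7
[8] X move#3: -1:-1/7, -2:+1/6*
[6] O move#4: -1:-1/5*, -2:-1/4
[5] X move#5: -1:-1/4, -2:+1/3*
[3] O move#6: -1:-1/2*, -2:-1/1
[2] X move#7: -1:-1/1, -2:+1/0*
[0] end (terminal -1, O#8); searched 10 to 11

PV length from [10]: 7 plies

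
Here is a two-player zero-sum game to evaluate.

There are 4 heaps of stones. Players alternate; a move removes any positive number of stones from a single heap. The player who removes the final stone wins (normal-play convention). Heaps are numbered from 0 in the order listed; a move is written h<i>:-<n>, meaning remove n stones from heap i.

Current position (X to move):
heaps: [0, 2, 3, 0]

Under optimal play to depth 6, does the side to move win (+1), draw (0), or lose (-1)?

value((0,2,3,0), X) = +1

p1 X@[(0,2,3,0)]: h1:-1[(0,1,3,0)]-1 h1:-2[(0,0,3,0)]-1 h2:-1[(0,2,2,0)]+1* h2:-2[(0,2,1,0)]-1 h2:-3[(0,2,0,0)]-1
p2 O@[(0,2,2,0)]: h1:-1[(0,1,2,0)]-1* h1:-2[(0,0,2,0)]-1 h2:-1[(0,2,1,0)]-1 h2:-2[(0,2,0,0)]-1
p3 X@[(0,1,2,0)]: h1:-1[(0,0,2,0)]-1 h2:-1[(0,1,1,0)]+1* h2:-2[(0,1,0,0)]-1
p4 O@[(0,1,1,0)]: h1:-1[(0,0,1,0)]-1* h2:-1[(0,1,0,0)]-1
p5 X@[(0,0,1,0)]: h2:-1[(0,0,0,0)]+1*
p6 O@[(0,0,0,0)] terminal -1; root [(0,2,3,0)] d6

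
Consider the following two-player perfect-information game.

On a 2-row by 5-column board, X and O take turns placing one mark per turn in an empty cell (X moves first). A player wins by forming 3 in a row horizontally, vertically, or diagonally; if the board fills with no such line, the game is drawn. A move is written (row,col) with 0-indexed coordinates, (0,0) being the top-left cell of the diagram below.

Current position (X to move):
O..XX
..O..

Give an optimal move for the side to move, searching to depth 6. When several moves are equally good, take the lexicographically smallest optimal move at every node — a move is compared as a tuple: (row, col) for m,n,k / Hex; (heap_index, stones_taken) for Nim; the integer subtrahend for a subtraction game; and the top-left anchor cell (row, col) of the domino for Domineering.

X's best at [O..XX/..O..]: (0,2)

p1 X@[O..XX/..O..]: (0,1)[OX.XX/..O..]+0 (0,2)[O.XXX/..O..]+1* (1,0)[O..XX/X.O..]-1 (1,1)[O..XX/.XO..]+0 (1,3)[O..XX/..OX.]+0 (1,4)[O..XX/..O.X]-1
p2 O@[O.XXX/..O..] terminal -1; root [O..XX/..O..] d6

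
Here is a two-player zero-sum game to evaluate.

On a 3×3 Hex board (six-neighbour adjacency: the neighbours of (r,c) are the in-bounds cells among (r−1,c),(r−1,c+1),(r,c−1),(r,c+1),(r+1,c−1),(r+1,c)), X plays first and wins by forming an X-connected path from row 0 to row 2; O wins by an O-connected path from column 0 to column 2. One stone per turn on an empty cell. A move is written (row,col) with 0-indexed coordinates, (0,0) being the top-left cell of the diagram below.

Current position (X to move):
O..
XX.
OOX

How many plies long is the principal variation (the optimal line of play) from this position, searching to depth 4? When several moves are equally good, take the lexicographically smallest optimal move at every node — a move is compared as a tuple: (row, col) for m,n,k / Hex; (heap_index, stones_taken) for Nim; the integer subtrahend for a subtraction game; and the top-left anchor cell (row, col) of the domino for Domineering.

PV length from [O../XX./OOX]: 3 plies

[O../XX./OOX] X move#1: (0,1):-1/OX./XX./OOX, (0,2):-1/O.X/XX./OOX, (1,2):+1/O../XXX/OOX*
[O../XXX/OOX] O move#2: (0,1):-1/OO./XXX/OOX*, (0,2):-1/O.O/XXX/OOX
[OO./XXX/OOX] X move#3: (0,2):+1/OOX/XXX/OOX*
[OOX/XXX/OOX] end (terminal -1, O#4); searched O../XX./OOX to 4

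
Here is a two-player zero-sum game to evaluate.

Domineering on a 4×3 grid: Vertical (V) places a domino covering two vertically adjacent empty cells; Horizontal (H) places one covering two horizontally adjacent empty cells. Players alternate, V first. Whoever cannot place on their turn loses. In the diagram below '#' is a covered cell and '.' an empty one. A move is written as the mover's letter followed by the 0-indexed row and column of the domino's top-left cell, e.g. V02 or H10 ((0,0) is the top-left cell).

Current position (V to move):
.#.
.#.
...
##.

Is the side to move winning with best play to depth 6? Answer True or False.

p1 V@[.#./.#./.../##.]: V00[##./##./.../##.]+1* V02[.##/.##/.../##.]+1 V10[.#./##./#../##.]+1 V12[.#./.##/..#/##.]+1 V22[.#./.#./..#/###]+1
p2 H@[##./##./.../##.]: H20[##./##./##./##.]-1* H21[##./##./.##/##.]-1
p3 V@[##./##./##./##.]: V02[###/###/##./##.]+1* V12[##./###/###/##.]+1 V22[##./##./###/###]+1
p4 H@[###/###/##./##.] terminal -1; root [.#./.#./.../##.] d6

V winning at [.#./.#./.../##.]: True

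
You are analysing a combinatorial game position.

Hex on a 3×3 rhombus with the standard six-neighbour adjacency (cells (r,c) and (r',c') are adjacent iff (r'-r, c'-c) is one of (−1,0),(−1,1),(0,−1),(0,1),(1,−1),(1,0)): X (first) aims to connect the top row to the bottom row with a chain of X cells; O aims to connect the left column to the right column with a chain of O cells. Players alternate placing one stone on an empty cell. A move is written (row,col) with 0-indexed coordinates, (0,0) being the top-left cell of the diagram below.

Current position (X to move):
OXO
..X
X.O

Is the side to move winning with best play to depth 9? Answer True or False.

X winning at [OXO/..X/X.O]: True

[OXO/..X/X.O] X move#1: (1,0):+1/OXO/X.X/X.O*, (1,1):+1/OXO/.XX/X.O, (2,1):+1/OXO/..X/XXO
[OXO/X.X/X.O] end (terminal -1, O#2); searched OXO/..X/X.O to 9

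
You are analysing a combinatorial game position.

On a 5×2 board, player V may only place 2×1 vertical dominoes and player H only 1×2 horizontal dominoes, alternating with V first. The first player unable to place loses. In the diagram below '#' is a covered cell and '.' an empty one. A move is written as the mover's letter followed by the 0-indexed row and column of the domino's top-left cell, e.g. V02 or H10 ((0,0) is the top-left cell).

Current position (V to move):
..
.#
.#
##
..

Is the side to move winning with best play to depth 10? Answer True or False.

V winning at [../.#/.#/##/..]: False

[../.#/.#/##/..] V move#1: V00:-1/#./##/.#/##/..*, V10:-1/../##/##/##/..
[#./##/.#/##/..] H move#2: H40:+1/#./##/.#/##/##*
[#./##/.#/##/##] end (terminal -1, V#3); searched ../.#/.#/##/.. to 10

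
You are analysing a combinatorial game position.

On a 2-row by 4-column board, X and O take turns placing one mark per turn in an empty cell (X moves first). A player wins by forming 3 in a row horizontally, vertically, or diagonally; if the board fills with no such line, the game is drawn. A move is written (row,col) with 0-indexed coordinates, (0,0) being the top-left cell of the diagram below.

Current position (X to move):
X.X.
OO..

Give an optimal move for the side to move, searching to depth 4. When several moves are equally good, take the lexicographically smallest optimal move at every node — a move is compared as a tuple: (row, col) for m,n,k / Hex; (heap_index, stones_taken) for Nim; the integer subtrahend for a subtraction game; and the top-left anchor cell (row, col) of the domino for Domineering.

ply 1, X at X.X./OO.. | (0,1)=+1→XXX./OO..*; (0,3)=-1→X.XX/OO..; (1,2)=+0→X.X./OOX.; (1,3)=-1→X.X./OO.X
ply 2: XXX./OO.. is terminal -1 (O); from X.X./OO.. depth 4

X's best at [X.X./OO..]: (0,1)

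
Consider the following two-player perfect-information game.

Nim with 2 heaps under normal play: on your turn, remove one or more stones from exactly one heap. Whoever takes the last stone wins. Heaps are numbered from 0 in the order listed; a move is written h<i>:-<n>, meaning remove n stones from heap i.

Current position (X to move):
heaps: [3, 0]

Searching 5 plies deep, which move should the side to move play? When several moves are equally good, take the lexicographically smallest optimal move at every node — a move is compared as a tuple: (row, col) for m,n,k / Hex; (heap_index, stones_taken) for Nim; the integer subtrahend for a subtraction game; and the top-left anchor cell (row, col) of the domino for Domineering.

X's best at [(3,0)]: h0:-3

[(3,0)] X move#1: h0:-1:-1/(2,0), h0:-2:-1/(1,0), h0:-3:+1/(0,0)*
[(0,0)] end (terminal -1, O#2); searched (3,0) to 5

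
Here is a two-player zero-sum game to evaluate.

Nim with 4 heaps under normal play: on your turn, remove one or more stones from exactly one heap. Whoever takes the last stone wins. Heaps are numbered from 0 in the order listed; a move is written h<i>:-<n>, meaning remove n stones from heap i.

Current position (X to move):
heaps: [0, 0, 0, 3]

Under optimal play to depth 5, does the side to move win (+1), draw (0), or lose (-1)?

[(0,0,0,3)] X move#1: h3:-1:-1/(0,0,0,2), h3:-2:-1/(0,0,0,1), h3:-3:+1/(0,0,0,0)*
[(0,0,0,0)] end (terminal -1, O#2); searched (0,0,0,3) to 5

value((0,0,0,3), X) = +1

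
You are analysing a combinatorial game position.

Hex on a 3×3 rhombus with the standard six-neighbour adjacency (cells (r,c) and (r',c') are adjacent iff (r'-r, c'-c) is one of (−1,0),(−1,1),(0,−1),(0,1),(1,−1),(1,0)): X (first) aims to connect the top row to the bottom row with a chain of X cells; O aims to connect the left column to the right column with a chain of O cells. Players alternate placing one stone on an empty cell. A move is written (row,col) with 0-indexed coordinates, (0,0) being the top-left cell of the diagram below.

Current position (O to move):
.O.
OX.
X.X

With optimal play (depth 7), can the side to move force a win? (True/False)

ply 1, O at .O./OX./X.X | (0,0)=-1→OO./OX./X.X; (0,2)=+1→.OO/OX./X.X*; (1,2)=-1→.O./OXO/X.X; (2,1)=-1→.O./OX./XOX
ply 2: .OO/OX./X.X is terminal -1 (X); from .O./OX./X.X depth 7

O winning at [.O./OX./X.X]: True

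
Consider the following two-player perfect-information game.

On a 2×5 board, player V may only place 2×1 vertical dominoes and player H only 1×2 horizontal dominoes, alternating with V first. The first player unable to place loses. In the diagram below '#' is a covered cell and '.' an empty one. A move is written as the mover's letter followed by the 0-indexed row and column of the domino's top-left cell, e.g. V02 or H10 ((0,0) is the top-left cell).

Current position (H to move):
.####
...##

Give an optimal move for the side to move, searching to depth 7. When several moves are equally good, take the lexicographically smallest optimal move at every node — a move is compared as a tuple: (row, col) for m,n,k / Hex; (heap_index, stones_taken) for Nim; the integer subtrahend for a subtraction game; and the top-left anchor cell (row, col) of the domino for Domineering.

H's best at [.####/...##]: H10

p1 H@[.####/...##]: H10[.####/##.##]+1* H11[.####/.####]-1
p2 V@[.####/##.##] terminal -1; root [.####/...##] d7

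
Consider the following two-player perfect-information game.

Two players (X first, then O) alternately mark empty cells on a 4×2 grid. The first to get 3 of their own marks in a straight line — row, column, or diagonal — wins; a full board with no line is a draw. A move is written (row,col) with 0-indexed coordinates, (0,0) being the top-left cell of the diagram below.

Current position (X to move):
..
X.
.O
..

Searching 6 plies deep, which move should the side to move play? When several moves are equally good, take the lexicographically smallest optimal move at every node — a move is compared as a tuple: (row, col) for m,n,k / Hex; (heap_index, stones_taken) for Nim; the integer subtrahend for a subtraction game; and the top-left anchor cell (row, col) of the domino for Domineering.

X's best at [../X./.O/..]: (2,0)

[../X./.O/..] X move#1: (0,0):+0/X./X./.O/.., (0,1):+0/.X/X./.O/.., (1,1):+0/../XX/.O/.., (2,0):+1/../X./XO/..*, (3,0):+0/../X./.O/X., (3,1):+0/../X./.O/.X
[../X./XO/..] O move#2: (0,0):-1/O./X./XO/..*, (0,1):-1/.O/X./XO/.., (1,1):-1/../XO/XO/.., (3,0):-1/../X./XO/O., (3,1):-1/../X./XO/.O
[O./X./XO/..] X move#3: (0,1):+0/OX/X./XO/.., (1,1):+0/O./XX/XO/.., (3,0):+1/O./X./XO/X.*, (3,1):+0/O./X./XO/.X
[O./X./XO/X.] end (terminal -1, O#4); searched ../X./.O/.. to 6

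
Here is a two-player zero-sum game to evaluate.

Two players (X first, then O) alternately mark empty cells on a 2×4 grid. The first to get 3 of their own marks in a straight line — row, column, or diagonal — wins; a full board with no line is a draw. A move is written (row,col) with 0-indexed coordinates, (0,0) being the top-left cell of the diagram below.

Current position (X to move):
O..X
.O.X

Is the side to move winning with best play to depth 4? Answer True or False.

p1 X@[O..X/.O.X]: (0,1)[OX.X/.O.X]+0* (0,2)[O.XX/.O.X]+0 (1,0)[O..X/XO.X]+0 (1,2)[O..X/.OXX]+0
p2 O@[OX.X/.O.X]: (0,2)[OXOX/.O.X]+0* (1,0)[OX.X/OO.X]-1 (1,2)[OX.X/.OOX]-1
p3 X@[OXOX/.O.X]: (1,0)[OXOX/XO.X]+0* (1,2)[OXOX/.OXX]+0
p4 O@[OXOX/XO.X]: (1,2)[OXOX/XOOX]+0*
p5 X@[OXOX/XOOX] terminal +0; root [O..X/.O.X] d4

X winning at [O..X/.O.X]: False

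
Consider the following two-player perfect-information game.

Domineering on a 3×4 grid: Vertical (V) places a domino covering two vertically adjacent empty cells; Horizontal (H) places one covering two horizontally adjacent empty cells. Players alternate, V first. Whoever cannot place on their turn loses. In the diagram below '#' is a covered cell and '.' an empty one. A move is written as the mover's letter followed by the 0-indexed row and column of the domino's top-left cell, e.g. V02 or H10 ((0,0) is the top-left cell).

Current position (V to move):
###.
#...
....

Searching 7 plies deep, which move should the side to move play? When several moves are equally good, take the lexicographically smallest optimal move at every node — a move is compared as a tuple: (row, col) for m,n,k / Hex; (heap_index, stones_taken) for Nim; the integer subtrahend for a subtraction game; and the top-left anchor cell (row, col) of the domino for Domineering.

V's best at [###./#.../....]: V12

[###./#.../....] V move#1: V03:-1/####/#..#/...., V11:-1/###./##../.#.., V12:+1/###./#.#./..#.*, V13:-1/###./#..#/...#
[###./#.#./..#.] H move#2: H20:-1/###./#.#./###.*
[###./#.#./###.] V move#3: V03:+1/####/#.##/###.*, V13:+1/###./#.##/####
[####/#.##/###.] end (terminal -1, H#4); searched ###./#.../.... to 7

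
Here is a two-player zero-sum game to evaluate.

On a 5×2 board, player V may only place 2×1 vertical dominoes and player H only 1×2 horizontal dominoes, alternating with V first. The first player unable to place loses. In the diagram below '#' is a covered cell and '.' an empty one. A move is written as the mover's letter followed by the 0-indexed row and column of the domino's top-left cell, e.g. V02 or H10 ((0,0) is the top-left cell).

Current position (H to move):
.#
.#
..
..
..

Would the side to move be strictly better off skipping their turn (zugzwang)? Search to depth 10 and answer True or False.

p1 H@[.#/.#/../../..]: H20[.#/.#/##/../..]-1 H30[.#/.#/../##/..]+1* H40[.#/.#/../../##]-1
p2 V@[.#/.#/../##/..]: V00[##/##/../##/..]-1* V10[.#/##/#./##/..]-1
p3 H@[##/##/../##/..]: H20[##/##/##/##/..]+1* H40[##/##/../##/##]+1
p4 V@[##/##/##/##/..] terminal -1; root [.#/.#/../../..] d10
suppose H passes — search the same position with V to move:
pass> p1 V@[.#/.#/../../..]: V00[##/##/../../..]-1 V10[.#/##/#./../..]-1 V20[.#/.#/#./#./..]+1* V21[.#/.#/.#/.#/..]+1 V30[.#/.#/../#./#.]+1 V31[.#/.#/../.#/.#]+1
pass> p2 H@[.#/.#/#./#./..]: H40[.#/.#/#./#./##]-1*
pass> p3 V@[.#/.#/#./#./##]: V00[##/##/#./#./##]+1* V21[.#/.#/##/##/##]+1
pass> p4 H@[##/##/#./#./##] terminal -1; root [.#/.#/../../..] d10
for H: play +1, pass -1

zugzwang(.#/.#/../../.., H) = False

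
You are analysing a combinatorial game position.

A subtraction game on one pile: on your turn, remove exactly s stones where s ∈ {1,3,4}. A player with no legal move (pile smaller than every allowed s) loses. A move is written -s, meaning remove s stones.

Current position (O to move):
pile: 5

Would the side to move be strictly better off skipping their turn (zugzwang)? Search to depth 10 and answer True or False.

zugzwang(5, O) = False

[5] O move#1: -1:-1/4, -3:+1/2*, -4:-1/1
[2] X move#2: -1:-1/1*
[1] O move#3: -1:+1/0*
[0] end (terminal -1, X#4); searched 5 to 10
pass branch (X moves first from the same position):
  | [5] X move#1: -1:-1/4, -3:+1/2*, -4:-1/1
  | [2] O move#2: -1:-1/1*
  | [1] X move#3: -1:+1/0*
  | [0] end (terminal -1, O#4); searched 5 to 10
O moving scores +1; O passing scores -1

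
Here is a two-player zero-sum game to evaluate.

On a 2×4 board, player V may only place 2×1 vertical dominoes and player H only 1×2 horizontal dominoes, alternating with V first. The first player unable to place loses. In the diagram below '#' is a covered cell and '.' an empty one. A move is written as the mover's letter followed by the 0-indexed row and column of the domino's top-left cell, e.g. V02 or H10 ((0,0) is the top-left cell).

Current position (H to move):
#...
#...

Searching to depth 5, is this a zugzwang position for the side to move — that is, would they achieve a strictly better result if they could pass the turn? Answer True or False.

zugzwang(#.../#..., H) = False

p1 H@[#.../#...]: H01[###./#...]+1* H02[#.##/#...]+1 H11[#.../###.]+1 H12[#.../#.##]+1
p2 V@[###./#...]: V03[####/#..#]-1*
p3 H@[####/#..#]: H11[####/####]+1*
p4 V@[####/####] terminal -1; root [#.../#...] d5
if H skipped the turn, V would face:
~ p1 V@[#.../#...]: V01[##../##..]-1 V02[#.#./#.#.]+1* V03[#..#/#..#]-1
~ p2 H@[#.#./#.#.] terminal -1; root [#.../#...] d5
compare (H): move=+1 vs pass=-1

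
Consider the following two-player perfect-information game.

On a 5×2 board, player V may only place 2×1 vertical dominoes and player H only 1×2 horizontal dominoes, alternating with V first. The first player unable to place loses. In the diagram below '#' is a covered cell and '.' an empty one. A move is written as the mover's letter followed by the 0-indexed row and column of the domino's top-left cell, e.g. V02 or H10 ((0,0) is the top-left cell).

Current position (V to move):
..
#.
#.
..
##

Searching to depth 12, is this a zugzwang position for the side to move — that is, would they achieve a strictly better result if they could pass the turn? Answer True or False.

ply 1, V at ../#./#./../## | V01=-1→.#/##/#./../##*; V11=-1→../##/##/../##; V21=-1→../#./##/.#/##
ply 2, H at .#/##/#./../## | H30=+1→.#/##/#./##/##*
ply 3: .#/##/#./##/## is terminal -1 (V); from ../#./#./../## depth 12
pass branch (H moves first from the same position):
  | ply 1, H at ../#./#./../## | H00=-1→##/#./#./../##*; H30=-1→../#./#./##/##
  | ply 2, V at ##/#./#./../## | V11=-1→##/##/##/../##; V21=+1→##/#./##/.#/##*
  | ply 3: ##/#./##/.#/## is terminal -1 (H); from ../#./#./../## depth 12
V moving scores -1; V passing scores +1

zugzwang(../#./#./../##, V) = True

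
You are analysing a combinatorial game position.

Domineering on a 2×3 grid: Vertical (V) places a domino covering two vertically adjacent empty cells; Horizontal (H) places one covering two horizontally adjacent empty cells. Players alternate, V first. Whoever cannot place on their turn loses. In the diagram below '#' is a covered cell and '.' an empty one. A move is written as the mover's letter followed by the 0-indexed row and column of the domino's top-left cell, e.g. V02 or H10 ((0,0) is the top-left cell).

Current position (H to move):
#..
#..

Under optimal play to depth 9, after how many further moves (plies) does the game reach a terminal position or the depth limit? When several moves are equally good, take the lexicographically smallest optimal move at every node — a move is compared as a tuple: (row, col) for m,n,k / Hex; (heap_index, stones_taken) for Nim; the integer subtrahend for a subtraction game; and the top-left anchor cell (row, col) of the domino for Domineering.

PV length from [#../#..]: 1 ply

p1 H@[#../#..]: H01[###/#..]+1* H11[#../###]+1
p2 V@[###/#..] terminal -1; root [#../#..] d9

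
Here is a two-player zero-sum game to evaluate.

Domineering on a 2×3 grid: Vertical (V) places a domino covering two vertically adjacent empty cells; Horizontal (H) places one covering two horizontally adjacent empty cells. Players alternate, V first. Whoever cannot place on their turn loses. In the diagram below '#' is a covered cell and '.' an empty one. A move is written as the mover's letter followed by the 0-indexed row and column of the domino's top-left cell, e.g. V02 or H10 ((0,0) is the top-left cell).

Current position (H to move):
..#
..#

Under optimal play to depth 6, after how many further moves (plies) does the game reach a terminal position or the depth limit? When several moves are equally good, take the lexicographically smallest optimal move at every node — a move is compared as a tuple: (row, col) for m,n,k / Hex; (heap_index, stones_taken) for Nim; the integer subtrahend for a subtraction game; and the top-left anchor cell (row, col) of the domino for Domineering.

p1 H@[..#/..#]: H00[###/..#]+1* H10[..#/###]+1
p2 V@[###/..#] terminal -1; root [..#/..#] d6

PV length from [..#/..#]: 1 ply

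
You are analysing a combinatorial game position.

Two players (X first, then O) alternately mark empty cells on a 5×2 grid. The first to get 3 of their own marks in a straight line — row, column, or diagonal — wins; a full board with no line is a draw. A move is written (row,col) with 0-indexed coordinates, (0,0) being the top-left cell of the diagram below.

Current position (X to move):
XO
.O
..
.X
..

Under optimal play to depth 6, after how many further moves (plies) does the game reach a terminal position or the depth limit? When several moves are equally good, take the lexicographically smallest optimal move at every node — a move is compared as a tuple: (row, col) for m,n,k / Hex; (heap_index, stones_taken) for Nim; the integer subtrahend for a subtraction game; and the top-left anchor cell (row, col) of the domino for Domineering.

PV length from [XO/.O/../.X/..]: 6 plies

p1 X@[XO/.O/../.X/..]: (1,0)[XO/XO/../.X/..]-1 (2,0)[XO/.O/X./.X/..]-1 (2,1)[XO/.O/.X/.X/..]+0* (3,0)[XO/.O/../XX/..]-1 (4,0)[XO/.O/../.X/X.]-1 (4,1)[XO/.O/../.X/.X]-1
p2 O@[XO/.O/.X/.X/..]: (1,0)[XO/OO/.X/.X/..]-1 (2,0)[XO/.O/OX/.X/..]-1 (3,0)[XO/.O/.X/OX/..]-1 (4,0)[XO/.O/.X/.X/O.]-1 (4,1)[XO/.O/.X/.X/.O]+0*
p3 X@[XO/.O/.X/.X/.O]: (1,0)[XO/XO/.X/.X/.O]+0* (2,0)[XO/.O/XX/.X/.O]+0 (3,0)[XO/.O/.X/XX/.O]+0 (4,0)[XO/.O/.X/.X/XO]+0
p4 O@[XO/XO/.X/.X/.O]: (2,0)[XO/XO/OX/.X/.O]+0* (3,0)[XO/XO/.X/OX/.O]-1 (4,0)[XO/XO/.X/.X/OO]-1
p5 X@[XO/XO/OX/.X/.O]: (3,0)[XO/XO/OX/XX/.O]+0* (4,0)[XO/XO/OX/.X/XO]+0
p6 O@[XO/XO/OX/XX/.O]: (4,0)[XO/XO/OX/XX/OO]+0*
p7 X@[XO/XO/OX/XX/OO] terminal +0; root [XO/.O/../.X/..] d6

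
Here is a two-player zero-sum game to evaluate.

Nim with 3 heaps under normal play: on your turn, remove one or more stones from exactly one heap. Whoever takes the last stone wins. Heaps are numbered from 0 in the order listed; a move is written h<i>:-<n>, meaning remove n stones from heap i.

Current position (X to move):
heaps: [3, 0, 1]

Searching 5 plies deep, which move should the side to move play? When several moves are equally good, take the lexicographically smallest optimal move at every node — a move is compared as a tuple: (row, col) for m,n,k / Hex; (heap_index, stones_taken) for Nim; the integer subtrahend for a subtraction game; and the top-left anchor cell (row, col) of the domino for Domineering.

ply 1, X at (3,0,1) | h0:-1=-1→(2,0,1); h0:-2=+1→(1,0,1)*; h0:-3=-1→(0,0,1); h2:-1=-1→(3,0,0)
ply 2, O at (1,0,1) | h0:-1=-1→(0,0,1)*; h2:-1=-1→(1,0,0)
ply 3, X at (0,0,1) | h2:-1=+1→(0,0,0)*
ply 4: (0,0,0) is terminal -1 (O); from (3,0,1) depth 5

X's best at [(3,0,1)]: h0:-2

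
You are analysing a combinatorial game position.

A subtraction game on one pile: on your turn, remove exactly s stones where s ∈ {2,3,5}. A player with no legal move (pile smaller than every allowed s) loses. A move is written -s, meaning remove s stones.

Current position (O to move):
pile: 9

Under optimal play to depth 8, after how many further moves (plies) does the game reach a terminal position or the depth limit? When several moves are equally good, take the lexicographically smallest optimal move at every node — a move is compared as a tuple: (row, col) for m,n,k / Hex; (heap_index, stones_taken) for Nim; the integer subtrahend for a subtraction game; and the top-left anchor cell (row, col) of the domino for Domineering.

ply 1, O at 9 | -2=+1→7*; -3=-1→6; -5=-1→4
ply 2, X at 7 | -2=-1→5*; -3=-1→4; -5=-1→2
ply 3, O at 5 | -2=-1→3; -3=-1→2; -5=+1→0*
ply 4: 0 is terminal -1 (X); from 9 depth 8

PV length from [9]: 3 plies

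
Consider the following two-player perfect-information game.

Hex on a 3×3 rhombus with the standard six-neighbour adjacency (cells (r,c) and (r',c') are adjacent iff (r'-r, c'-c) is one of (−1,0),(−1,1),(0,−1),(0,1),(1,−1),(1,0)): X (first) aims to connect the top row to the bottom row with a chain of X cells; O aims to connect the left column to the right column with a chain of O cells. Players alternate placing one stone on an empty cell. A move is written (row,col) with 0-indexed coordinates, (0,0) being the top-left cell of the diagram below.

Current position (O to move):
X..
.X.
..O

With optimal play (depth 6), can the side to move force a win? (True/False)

O winning at [X../.X./..O]: False

p1 O@[X../.X./..O]: (0,1)[XO./.X./..O]-1* (0,2)[X.O/.X./..O]-1 (1,0)[X../OX./..O]-1 (1,2)[X../.XO/..O]-1 (2,0)[X../.X./O.O]-1 (2,1)[X../.X./.OO]-1
p2 X@[XO./.X./..O]: (0,2)[XOX/.X./..O]+1* (1,0)[XO./XX./..O]+1 (1,2)[XO./.XX/..O]+1 (2,0)[XO./.X./X.O]+1 (2,1)[XO./.X./.XO]+1
p3 O@[XOX/.X./..O]: (1,0)[XOX/OX./..O]-1* (1,2)[XOX/.XO/..O]-1 (2,0)[XOX/.X./O.O]-1 (2,1)[XOX/.X./.OO]-1
p4 X@[XOX/OX./..O]: (1,2)[XOX/OXX/..O]+1* (2,0)[XOX/OX./X.O]+1 (2,1)[XOX/OX./.XO]+1
p5 O@[XOX/OXX/..O]: (2,0)[XOX/OXX/O.O]-1* (2,1)[XOX/OXX/.OO]-1
p6 X@[XOX/OXX/O.O]: (2,1)[XOX/OXX/OXO]+1*
p7 O@[XOX/OXX/OXO] terminal -1; root [X../.X./..O] d6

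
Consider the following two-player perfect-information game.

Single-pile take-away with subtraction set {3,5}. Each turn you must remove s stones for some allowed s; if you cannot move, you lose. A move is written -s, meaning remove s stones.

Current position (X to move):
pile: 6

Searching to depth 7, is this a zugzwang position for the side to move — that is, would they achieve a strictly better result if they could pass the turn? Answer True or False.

ply 1, X at 6 | -3=-1→3; -5=+1→1*
ply 2: 1 is terminal -1 (O); from 6 depth 7
suppose X passes — search the same position with O to move:
pass> ply 1, O at 6 | -3=-1→3; -5=+1→1*
pass> ply 2: 1 is terminal -1 (X); from 6 depth 7
for X: play +1, pass -1

zugzwang(6, X) = False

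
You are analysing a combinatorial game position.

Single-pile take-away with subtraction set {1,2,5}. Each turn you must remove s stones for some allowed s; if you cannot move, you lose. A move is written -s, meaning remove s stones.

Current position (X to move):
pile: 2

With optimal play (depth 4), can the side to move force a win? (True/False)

X winning at [2]: True

[2] X move#1: -1:-1/1, -2:+1/0*
[0] end (terminal -1, O#2); searched 2 to 4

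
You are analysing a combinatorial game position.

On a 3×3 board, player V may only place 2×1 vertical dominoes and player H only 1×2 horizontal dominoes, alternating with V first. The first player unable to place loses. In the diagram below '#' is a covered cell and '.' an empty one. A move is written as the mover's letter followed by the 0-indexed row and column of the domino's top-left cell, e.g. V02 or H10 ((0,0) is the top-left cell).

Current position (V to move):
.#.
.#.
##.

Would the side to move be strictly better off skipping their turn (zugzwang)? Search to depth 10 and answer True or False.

p1 V@[.#./.#./##.]: V00[##./##./##.]+1* V02[.##/.##/##.]+1 V12[.#./.##/###]+1
p2 H@[##./##./##.] terminal -1; root [.#./.#./##.] d10
suppose V passes — search the same position with H to move:
pass> p1 H@[.#./.#./##.] terminal -1; root [.#./.#./##.] d10
for V: play +1, pass +1

zugzwang(.#./.#./##., V) = False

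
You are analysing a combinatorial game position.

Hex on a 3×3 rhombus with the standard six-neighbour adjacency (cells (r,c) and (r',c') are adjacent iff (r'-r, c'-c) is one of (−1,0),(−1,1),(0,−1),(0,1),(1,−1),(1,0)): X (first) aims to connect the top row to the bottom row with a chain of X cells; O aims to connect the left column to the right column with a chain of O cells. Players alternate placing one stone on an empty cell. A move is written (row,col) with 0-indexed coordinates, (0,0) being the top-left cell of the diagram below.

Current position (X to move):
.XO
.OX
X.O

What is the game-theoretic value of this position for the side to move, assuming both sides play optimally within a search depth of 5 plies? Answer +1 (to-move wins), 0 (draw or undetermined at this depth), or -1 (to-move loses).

value(.XO/.OX/X.O, X) = +1

ply 1, X at .XO/.OX/X.O | (0,0)=-1→XXO/.OX/X.O; (1,0)=+1→.XO/XOX/X.O*; (2,1)=-1→.XO/.OX/XXO
ply 2: .XO/XOX/X.O is terminal -1 (O); from .XO/.OX/X.O depth 5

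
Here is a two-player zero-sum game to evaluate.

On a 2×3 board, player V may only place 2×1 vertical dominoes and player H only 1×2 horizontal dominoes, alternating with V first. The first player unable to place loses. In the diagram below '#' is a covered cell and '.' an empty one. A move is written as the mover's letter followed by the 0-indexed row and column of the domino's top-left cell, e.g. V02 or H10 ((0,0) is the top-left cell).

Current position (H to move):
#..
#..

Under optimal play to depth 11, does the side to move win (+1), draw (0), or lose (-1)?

[#../#..] H move#1: H01:+1/###/#..*, H11:+1/#../###
[###/#..] end (terminal -1, V#2); searched #../#.. to 11

value(#../#.., H) = +1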